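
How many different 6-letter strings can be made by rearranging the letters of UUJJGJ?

60

The 6 letters of UUJJGJ have repeats: J appearing 3 times and U appearing twice.
Dividing 6! = 720 by 3!·2! = 12 for the repeated letters gives 60.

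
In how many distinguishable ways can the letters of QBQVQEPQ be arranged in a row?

1680

QBQVQEPQ has 8 letters with Q appearing 4 times.
The number of distinct arrangements is 8!/(4!) = 40320/24 = 1680.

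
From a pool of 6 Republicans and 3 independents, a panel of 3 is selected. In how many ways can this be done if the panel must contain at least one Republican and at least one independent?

Total 3-person selections from all 9: C(9,3) = 84.
Selections missing a whole group: no Republicans → C(3,3) = 1; no independents → C(6,3) = 20.
Both groups omitted at once is impossible, so 84 − 21 = 63.

63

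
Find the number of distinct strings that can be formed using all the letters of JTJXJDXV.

The 8 letters of JTJXJDXV have repeats: J appearing 3 times and X appearing twice.
So there are 8! / (3!·2!) = 3360 distinguishable arrangements.

3360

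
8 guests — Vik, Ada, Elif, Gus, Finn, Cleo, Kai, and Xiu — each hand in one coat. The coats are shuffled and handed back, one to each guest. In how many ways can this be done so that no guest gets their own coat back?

This is the derangement count D_8: permutations of 8 items with no fixed point.
By inclusion–exclusion this is Σ_{j=0}^{8} (−1)^j C(8,j)·(8−j)!.
Computing: 40320 − 40320 + 20160 − 6720 + 1680 − 336 + 56 − 8 + 1 = 14833.

14833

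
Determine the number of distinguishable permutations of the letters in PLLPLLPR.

Letter multiplicities in PLLPLLPR: L×4, P×3, R×1.
So there are 8! / (4!·3!) = 280 distinguishable arrangements.

280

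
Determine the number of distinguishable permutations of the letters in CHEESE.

CHEESE has 6 letters with E appearing 3 times.
The number of distinct arrangements is 6!/(3!) = 720/6 = 120.

120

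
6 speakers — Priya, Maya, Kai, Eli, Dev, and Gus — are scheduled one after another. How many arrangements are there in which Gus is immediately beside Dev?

Treat {Gus, Dev} as a single unit. There are 5 units to order, and the pair itself can be ordered 2 ways.
That gives 2 × 5! = 2 × 120 = 240.

240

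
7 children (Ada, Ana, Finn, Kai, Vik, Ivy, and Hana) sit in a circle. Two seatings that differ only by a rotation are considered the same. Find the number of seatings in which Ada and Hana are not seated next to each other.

480

Without the restriction there are (6)! = 720 seatings.
Those with Ada next to Hana: fuse the pair into one unit and seat 6 units around a circle — 2·(5)! = 240.
Subtracting, 720 − 240 = 480.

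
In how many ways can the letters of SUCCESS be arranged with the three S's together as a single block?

60

Treat the 3 copies of S as a single block. The multiset to arrange is then {SSS, C, C, E, U}, 5 items in all.
That gives (5)!/(2!) = 60 arrangements.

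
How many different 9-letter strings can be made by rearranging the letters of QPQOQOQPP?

1260

QPQOQOQPP has 9 letters with O appearing twice, P appearing 3 times, and Q appearing 4 times.
So there are 9! / (4!·3!·2!) = 1260 distinguishable arrangements.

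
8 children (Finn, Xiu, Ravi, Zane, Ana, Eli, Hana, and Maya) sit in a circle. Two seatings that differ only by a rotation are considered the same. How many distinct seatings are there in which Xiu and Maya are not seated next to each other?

All circular seatings of 8 people number (7)! = 5040.
Those with Xiu next to Maya: fuse the pair into one unit and seat 7 units around a circle — 2·(6)! = 1440.
Subtracting, 5040 − 1440 = 3600.

3600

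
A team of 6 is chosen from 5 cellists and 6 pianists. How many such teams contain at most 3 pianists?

Split by how many pianists are chosen (0 through 3).
Sum: C(6,0)·C(5,6) + C(6,1)·C(5,5) + C(6,2)·C(5,4) + C(6,3)·C(5,3) = 0 + 6 + 75 + 200 = 281.

281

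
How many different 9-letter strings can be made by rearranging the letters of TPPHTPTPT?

TPPHTPTPT has 9 letters with P appearing 4 times and T appearing 4 times.
So there are 9! / (4!·4!) = 630 distinguishable arrangements.

630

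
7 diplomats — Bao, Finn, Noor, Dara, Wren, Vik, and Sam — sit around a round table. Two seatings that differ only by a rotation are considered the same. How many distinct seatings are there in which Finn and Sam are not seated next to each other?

Without the restriction there are (6)! = 720 seatings.
Those with Finn next to Sam: fuse the pair into one unit and seat 6 units around a circle — 2·(5)! = 240.
Subtracting, 720 − 240 = 480.

480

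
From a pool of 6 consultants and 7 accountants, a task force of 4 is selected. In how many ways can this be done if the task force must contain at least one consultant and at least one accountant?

665

With no constraint there are C(13,4) = 715 possible selections.
Selections missing a whole group: no consultants → C(7,4) = 35; no accountants → C(6,4) = 15.
Both groups omitted at once is impossible, so 715 − 50 = 665.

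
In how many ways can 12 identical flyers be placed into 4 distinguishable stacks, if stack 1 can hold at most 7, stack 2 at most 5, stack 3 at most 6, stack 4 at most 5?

197

Without the upper bounds there are C(15,3) = 455 ways to split 12 among 4 stacks.
Subtract solutions that violate a single cap (substitute x_i' = x_i − (cap_i+1)): x_1 ≥ 8 gives C(7,3) = 35; x_2 ≥ 6 gives C(9,3) = 84; x_3 ≥ 7 gives C(8,3) = 56; x_4 ≥ 6 gives C(9,3) = 84. Together 259.
Add back pairs where two caps are both exceeded: 0 + 0 + 0 + 0 + 1 + 0 = 1.
By inclusion–exclusion the count is 455 − 259 + 1 = 197.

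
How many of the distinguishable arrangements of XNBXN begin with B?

Fix B in the first position and arrange the remaining 4 letters.
Those 4 letters have N appearing twice and X appearing twice, giving (4)!/(2!·2!) = 6.

6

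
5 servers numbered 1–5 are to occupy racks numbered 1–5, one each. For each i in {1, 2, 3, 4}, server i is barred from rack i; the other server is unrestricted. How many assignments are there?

Let Aᵢ (for 1 ≤ i ≤ 4) be the placements that put server i in its forbidden rack. Any j of these fix j positions, leaving (5−j)! ways to fill the rest, and there are C(4,j) ways to pick which j.
By inclusion–exclusion, the number of valid placements is Σ_{j=0}^{4} (−1)^j C(4,j)·(5−j)!.
Computing: 120 − 96 + 36 − 8 + 1 = 53.

53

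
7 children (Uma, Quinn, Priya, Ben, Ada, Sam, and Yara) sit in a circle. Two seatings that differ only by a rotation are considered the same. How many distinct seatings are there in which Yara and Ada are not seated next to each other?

480

Without the restriction there are (6)! = 720 seatings.
Seatings with Yara beside Ada: treat them as a block with 2 internal orders, giving 2 × (5)! = 240.
Subtracting, 720 − 240 = 480.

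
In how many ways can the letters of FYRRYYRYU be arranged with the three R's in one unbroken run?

Treat the 3 copies of R as a single block. The multiset to arrange is then {RRR, F, U, Y, Y, Y, Y}, 7 items in all.
That gives (7)!/(4!) = 210 arrangements.

210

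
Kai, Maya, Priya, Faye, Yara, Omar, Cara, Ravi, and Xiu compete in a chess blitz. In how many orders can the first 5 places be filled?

15120

There are 9 choices for 1st place, 8 for 2nd, and so on down to 5 for position 5.
That gives 9 × 8 × 7 × 6 × 5 = 15120.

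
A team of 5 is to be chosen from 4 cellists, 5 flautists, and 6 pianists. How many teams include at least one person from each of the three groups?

2170

Unrestricted: C(15,5) = 3003 ways to pick any 5 of the 15.
Selections missing a whole group: no cellists → C(11,5) = 462; no flautists → C(10,5) = 252; no pianists → C(9,5) = 126.
Add back selections omitting two groups (i.e. drawn from a single group): C(4,5) + C(5,5) + C(6,5) = 7.
By inclusion–exclusion: 3003 − 840 + 7 = 2170.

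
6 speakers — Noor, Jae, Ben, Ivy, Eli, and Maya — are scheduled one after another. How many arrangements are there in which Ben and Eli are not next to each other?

Of the 6! = 720 arrangements, those with Ben and Eli adjacent number 2 × 5! = 240 (treat the pair as a block with 2 internal orders).
Complementary counting: 720 − 240 = 480.

480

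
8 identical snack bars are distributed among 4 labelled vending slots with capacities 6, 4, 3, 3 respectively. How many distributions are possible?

Without the upper bounds there are C(11,3) = 165 ways to split 8 among 4 vending slots.
Subtract solutions that violate a single cap (substitute x_i' = x_i − (cap_i+1)): x_1 ≥ 7 gives C(4,3) = 4; x_2 ≥ 5 gives C(6,3) = 20; x_3 ≥ 4 gives C(7,3) = 35; x_4 ≥ 4 gives C(7,3) = 35. Together 94.
Add back pairs where two caps are both exceeded: 0 + 0 + 0 + 0 + 0 + 1 = 1.
By inclusion–exclusion the count is 165 − 94 + 1 = 72.

72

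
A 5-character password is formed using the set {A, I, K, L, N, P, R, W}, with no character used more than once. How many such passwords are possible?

6720

With no repetition, fill the 5 characters in order: 8 choices, then 7, down to 4.
8 × 7 × 6 × 5 × 4 = 6720.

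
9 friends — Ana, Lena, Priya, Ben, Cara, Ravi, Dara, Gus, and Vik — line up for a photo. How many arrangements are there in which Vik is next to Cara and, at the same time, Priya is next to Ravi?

20160

Treat {Vik,Cara} as one block (2 orders) and {Priya,Ravi} as another (2 orders).
That leaves 7 units to arrange: 2 × 2 × 7! = 4 × 5040 = 20160.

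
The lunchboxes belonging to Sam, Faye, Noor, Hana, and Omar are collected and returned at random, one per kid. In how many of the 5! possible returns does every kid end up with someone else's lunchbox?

44

Count assignments avoiding every fixed point. For any j of the 5 kids fixed to their own lunchbox, the other 5−j can be arranged in (5−j)! ways.
By inclusion–exclusion this is Σ_{j=0}^{5} (−1)^j C(5,j)·(5−j)!.
Computing: 120 − 120 + 60 − 20 + 5 − 1 = 44.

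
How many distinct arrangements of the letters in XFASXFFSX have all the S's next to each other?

Treat the 2 copies of S as a single block. The multiset to arrange is then {SS, A, F, F, F, X, X, X}, 8 items in all.
That gives (8)!/(3!·3!) = 1120 arrangements.

1120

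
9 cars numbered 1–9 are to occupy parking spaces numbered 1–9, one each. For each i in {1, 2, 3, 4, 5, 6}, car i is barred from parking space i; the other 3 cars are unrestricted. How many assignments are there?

183822

Let Aᵢ (for 1 ≤ i ≤ 6) be the placements that put car i in its forbidden parking space. Any j of these fix j positions, leaving (9−j)! ways to fill the rest, and there are C(6,j) ways to pick which j.
By inclusion–exclusion, the number of valid placements is Σ_{j=0}^{6} (−1)^j C(6,j)·(9−j)!.
Computing: 362880 − 241920 + 75600 − 14400 + 1800 − 144 + 6 = 183822.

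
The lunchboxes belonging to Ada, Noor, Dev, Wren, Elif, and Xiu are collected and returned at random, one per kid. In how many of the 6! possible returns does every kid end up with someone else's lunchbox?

265

Let Aᵢ be the assignments in which kid i gets their own lunchbox. We want the size of the complement of A₁∪…∪A_6.
By inclusion–exclusion this is Σ_{j=0}^{6} (−1)^j C(6,j)·(6−j)!.
Computing: 720 − 720 + 360 − 120 + 30 − 6 + 1 = 265.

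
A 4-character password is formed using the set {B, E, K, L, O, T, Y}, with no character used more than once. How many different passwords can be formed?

With no repetition, fill the 4 characters in order: 7 choices, then 6, down to 4.
7 × 6 × 5 × 4 = 840.

840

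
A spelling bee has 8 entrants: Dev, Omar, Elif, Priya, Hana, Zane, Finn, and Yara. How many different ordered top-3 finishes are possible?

There are 8 choices for 1st place, 7 for 2nd, and 6 for 3rd.
That gives 8 × 7 × 6 = 336.

336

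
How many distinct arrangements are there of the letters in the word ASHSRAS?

420

Letter multiplicities in ASHSRAS: A×2, H×1, R×1, S×3.
So there are 7! / (3!·2!) = 420 distinguishable arrangements.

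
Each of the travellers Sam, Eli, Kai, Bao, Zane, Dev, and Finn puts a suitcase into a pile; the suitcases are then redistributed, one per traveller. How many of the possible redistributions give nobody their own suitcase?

Count assignments avoiding every fixed point. For any j of the 7 travellers fixed to their own suitcase, the other 7−j can be arranged in (7−j)! ways.
By inclusion–exclusion this is Σ_{j=0}^{7} (−1)^j C(7,j)·(7−j)!.
Computing: 5040 − 5040 + 2520 − 840 + 210 − 42 + 7 − 1 = 1854.

1854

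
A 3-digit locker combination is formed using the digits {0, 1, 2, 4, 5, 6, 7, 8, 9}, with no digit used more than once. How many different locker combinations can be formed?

With no repetition, fill the 3 digits in order: 9 choices, then 8, down to 7.
That product is 9 × 8 × 7 = 504.

504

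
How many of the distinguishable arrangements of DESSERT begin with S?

With the first slot taken by S, it remains to arrange the other 6 letters (DESERT).
Those 6 letters have E appearing twice, giving (6)!/(2!) = 360.

360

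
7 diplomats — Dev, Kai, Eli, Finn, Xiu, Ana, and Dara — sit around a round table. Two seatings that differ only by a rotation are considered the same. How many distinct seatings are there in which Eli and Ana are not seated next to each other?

Without the restriction there are (6)! = 720 seatings.
Those with Eli next to Ana: fuse the pair into one unit and seat 6 units around a circle — 2·(5)! = 240.
Subtracting, 720 − 240 = 480.

480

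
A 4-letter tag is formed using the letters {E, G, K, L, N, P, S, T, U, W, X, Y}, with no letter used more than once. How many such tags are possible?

With no repetition, fill the 4 letters in order: 12 choices, then 11, down to 9.
That product is 12 × 11 × 10 × 9 = 11880.

11880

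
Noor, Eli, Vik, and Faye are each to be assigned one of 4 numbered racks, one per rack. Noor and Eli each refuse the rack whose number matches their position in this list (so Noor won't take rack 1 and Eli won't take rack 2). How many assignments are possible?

14

Let Aᵢ (for i ∈ {1, 2}) be the placements that put person i in their forbidden rack. Any j of these fix j positions, leaving (4−j)! ways to fill the rest, and there are C(2,j) ways to pick which j.
By inclusion–exclusion, the number of valid placements is Σ_{j=0}^{2} (−1)^j C(2,j)·(4−j)!.
Computing: 24 − 12 + 2 = 14.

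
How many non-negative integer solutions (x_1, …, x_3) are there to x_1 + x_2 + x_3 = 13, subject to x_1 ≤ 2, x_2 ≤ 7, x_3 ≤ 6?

Without the upper bounds there are C(15,2) = 105 ways to split 13 among 3 variables.
Subtract solutions that violate a single cap (substitute x_i' = x_i − (cap_i+1)): x_1 ≥ 3 gives C(12,2) = 66; x_2 ≥ 8 gives C(7,2) = 21; x_3 ≥ 7 gives C(8,2) = 28. Together 115.
Add back pairs where two caps are both exceeded: 6 + 10 + 0 = 16.
By inclusion–exclusion the count is 105 − 115 + 16 = 6.

6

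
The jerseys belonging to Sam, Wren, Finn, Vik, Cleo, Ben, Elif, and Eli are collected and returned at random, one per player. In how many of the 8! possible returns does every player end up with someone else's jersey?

Let Aᵢ be the assignments in which player i gets their old jersey. We want the size of the complement of A₁∪…∪A_8.
By inclusion–exclusion this is Σ_{j=0}^{8} (−1)^j C(8,j)·(8−j)!.
Computing: 40320 − 40320 + 20160 − 6720 + 1680 − 336 + 56 − 8 + 1 = 14833.

14833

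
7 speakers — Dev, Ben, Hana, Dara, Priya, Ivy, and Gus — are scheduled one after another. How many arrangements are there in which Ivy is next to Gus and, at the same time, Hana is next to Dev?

Treat {Ivy,Gus} as one block (2 orders) and {Hana,Dev} as another (2 orders).
That leaves 5 units to arrange: 2 × 2 × 5! = 4 × 120 = 480.

480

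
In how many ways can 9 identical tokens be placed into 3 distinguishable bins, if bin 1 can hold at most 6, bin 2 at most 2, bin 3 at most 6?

15

Ignoring the caps, the number of non-negative solutions to x_1+…+x_3 = 9 is C(11,2) = 55.
Subtract solutions that violate a single cap (substitute x_i' = x_i − (cap_i+1)): x_1 ≥ 7 gives C(4,2) = 6; x_2 ≥ 3 gives C(8,2) = 28; x_3 ≥ 7 gives C(4,2) = 6. Together 40.
No two caps can be exceeded simultaneously, so the pair terms are all 0.
By inclusion–exclusion the count is 55 − 40 + 0 = 15.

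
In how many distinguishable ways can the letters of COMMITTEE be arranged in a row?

Letter multiplicities in COMMITTEE: C×1, E×2, I×1, M×2, O×1, T×2.
Dividing 9! = 362880 by 2!·2!·2! = 8 for the repeated letters gives 45360.

45360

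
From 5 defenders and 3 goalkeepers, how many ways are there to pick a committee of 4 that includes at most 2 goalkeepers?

Split by how many goalkeepers are chosen (0 through 2).
Sum: C(3,0)·C(5,4) + C(3,1)·C(5,3) + C(3,2)·C(5,2) = 5 + 30 + 30 = 65.

65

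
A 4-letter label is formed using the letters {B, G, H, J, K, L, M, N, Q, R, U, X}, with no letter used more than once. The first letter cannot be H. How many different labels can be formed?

10890

The first letter has 12−1 = 11 choices (anything except H).
The remaining 3 letters are filled from the other 11 symbols without repetition: 11 × 10 × 9 = 990.
Total: 11 × 990 = 10890.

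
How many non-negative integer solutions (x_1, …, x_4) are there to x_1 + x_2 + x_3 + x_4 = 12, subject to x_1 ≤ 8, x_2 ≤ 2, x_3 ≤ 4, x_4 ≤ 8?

112

Ignoring the caps, the number of non-negative solutions to x_1+…+x_4 = 12 is C(15,3) = 455.
Subtract solutions that violate a single cap (substitute x_i' = x_i − (cap_i+1)): x_1 ≥ 9 gives C(6,3) = 20; x_2 ≥ 3 gives C(12,3) = 220; x_3 ≥ 5 gives C(10,3) = 120; x_4 ≥ 9 gives C(6,3) = 20. Together 380.
Add back pairs where two caps are both exceeded: 1 + 0 + 0 + 35 + 1 + 0 = 37.
By inclusion–exclusion the count is 455 − 380 + 37 = 112.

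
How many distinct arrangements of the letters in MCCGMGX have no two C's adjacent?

450

There are 7!/(2!·2!·2!) = 630 arrangements of MCCGMGX in total.
If the two C's are adjacent, glue them into one block, leaving 6 items to arrange: (6)!/(2!·2!) = 180 ways.
Subtracting, 630 − 180 = 450 arrangements keep the C's apart.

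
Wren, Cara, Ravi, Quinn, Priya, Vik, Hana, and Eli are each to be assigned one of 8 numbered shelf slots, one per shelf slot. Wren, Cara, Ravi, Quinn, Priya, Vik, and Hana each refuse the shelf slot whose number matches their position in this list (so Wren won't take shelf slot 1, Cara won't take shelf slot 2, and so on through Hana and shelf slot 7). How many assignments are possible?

Let Aᵢ (for 1 ≤ i ≤ 7) be the placements that put person i in their forbidden shelf slot. Any j of these fix j positions, leaving (8−j)! ways to fill the rest, and there are C(7,j) ways to pick which j.
By inclusion–exclusion, the number of valid placements is Σ_{j=0}^{7} (−1)^j C(7,j)·(8−j)!.
Computing: 40320 − 35280 + 15120 − 4200 + 840 − 126 + 14 − 1 = 16687.

16687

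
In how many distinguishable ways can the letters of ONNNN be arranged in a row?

ONNNN has 5 letters with N appearing 4 times.
Dividing 5! = 120 by 4! = 24 for the repeated letters gives 5.

5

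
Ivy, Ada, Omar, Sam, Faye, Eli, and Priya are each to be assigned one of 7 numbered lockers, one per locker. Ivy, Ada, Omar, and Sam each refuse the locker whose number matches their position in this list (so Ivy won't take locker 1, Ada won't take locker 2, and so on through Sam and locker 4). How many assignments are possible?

Let Aᵢ (for 1 ≤ i ≤ 4) be the placements that put person i in their forbidden locker. Any j of these fix j positions, leaving (7−j)! ways to fill the rest, and there are C(4,j) ways to pick which j.
By inclusion–exclusion, the number of valid placements is Σ_{j=0}^{4} (−1)^j C(4,j)·(7−j)!.
Computing: 5040 − 2880 + 720 − 96 + 6 = 2790.

2790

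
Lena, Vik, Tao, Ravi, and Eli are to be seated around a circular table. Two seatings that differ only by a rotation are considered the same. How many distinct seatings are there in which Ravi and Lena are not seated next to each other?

12

All circular seatings of 5 people number (4)! = 24.
Those with Ravi next to Lena: fuse the pair into one unit and seat 4 units around a circle — 2·(3)! = 12.
Subtracting, 24 − 12 = 12.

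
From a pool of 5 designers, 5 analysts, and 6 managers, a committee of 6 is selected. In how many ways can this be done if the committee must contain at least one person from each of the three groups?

6875

Total 6-person selections from all 16: C(16,6) = 8008.
Subtract selections that omit an entire group: no designers → C(11,6) = 462; no analysts → C(11,6) = 462; no managers → C(10,6) = 210.
Add back selections omitting two groups (i.e. drawn from a single group): C(5,6) + C(5,6) + C(6,6) = 1.
By inclusion–exclusion: 8008 − 1134 + 1 = 6875.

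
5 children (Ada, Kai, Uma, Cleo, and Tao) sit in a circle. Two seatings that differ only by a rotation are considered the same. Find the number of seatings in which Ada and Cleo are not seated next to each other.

All circular seatings of 5 people number (4)! = 24.
Seatings with Ada beside Cleo: treat them as a block with 2 internal orders, giving 2 × (3)! = 12.
Subtracting, 24 − 12 = 12.

12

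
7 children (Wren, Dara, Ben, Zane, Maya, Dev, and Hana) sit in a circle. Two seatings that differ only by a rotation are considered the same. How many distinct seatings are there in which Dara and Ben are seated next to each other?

Glue Dara and Ben into a block (2 internal orders). Seating 6 units around a circle gives (5)! arrangements.
So 2 × (5)! = 2 × 120 = 240.

240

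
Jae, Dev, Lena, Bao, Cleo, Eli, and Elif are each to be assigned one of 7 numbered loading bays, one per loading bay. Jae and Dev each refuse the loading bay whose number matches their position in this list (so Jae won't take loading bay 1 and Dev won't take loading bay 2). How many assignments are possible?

Let Aᵢ (for i ∈ {1, 2}) be the placements that put person i in their forbidden loading bay. Any j of these fix j positions, leaving (7−j)! ways to fill the rest, and there are C(2,j) ways to pick which j.
By inclusion–exclusion, the number of valid placements is Σ_{j=0}^{2} (−1)^j C(2,j)·(7−j)!.
Computing: 5040 − 1440 + 120 = 3720.

3720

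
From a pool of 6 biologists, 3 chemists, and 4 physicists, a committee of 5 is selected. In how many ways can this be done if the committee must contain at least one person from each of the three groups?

894

Total 5-person selections from all 13: C(13,5) = 1287.
Subtract selections that omit an entire group: no biologists → C(7,5) = 21; no chemists → C(10,5) = 252; no physicists → C(9,5) = 126.
Add back selections omitting two groups (i.e. drawn from a single group): C(6,5) + C(3,5) + C(4,5) = 6.
By inclusion–exclusion: 1287 − 399 + 6 = 894.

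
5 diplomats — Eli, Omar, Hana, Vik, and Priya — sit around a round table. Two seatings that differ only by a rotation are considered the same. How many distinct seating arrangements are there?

Around a circle, 5 distinct people have 5!/5 = (4)! = 24 rotationally distinct seatings.

24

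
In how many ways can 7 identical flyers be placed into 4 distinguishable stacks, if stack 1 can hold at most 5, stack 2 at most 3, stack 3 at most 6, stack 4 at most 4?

85

By stars and bars, unrestricted non-negative solutions to x_1+…+x_4 = 7 number C(7+3,3) = 120.
Subtract solutions that violate a single cap (substitute x_i' = x_i − (cap_i+1)): x_1 ≥ 6 gives C(4,3) = 4; x_2 ≥ 4 gives C(6,3) = 20; x_3 ≥ 7 gives C(3,3) = 1; x_4 ≥ 5 gives C(5,3) = 10. Together 35.
No two caps can be exceeded simultaneously, so the pair terms are all 0.
By inclusion–exclusion the count is 120 − 35 + 0 = 85.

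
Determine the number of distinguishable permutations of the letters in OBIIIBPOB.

5040

The 9 letters of OBIIIBPOB have repeats: B appearing 3 times, I appearing 3 times, and O appearing twice.
Dividing 9! = 362880 by 3!·3!·2! = 72 for the repeated letters gives 5040.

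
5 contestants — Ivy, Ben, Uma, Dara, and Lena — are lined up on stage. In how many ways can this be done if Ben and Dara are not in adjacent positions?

There are 5! = 120 arrangements in all. If Ben and Dara are adjacent, merging them into one block gives 2·(4)! = 48 arrangements.
Complementary counting: 120 − 48 = 72.

72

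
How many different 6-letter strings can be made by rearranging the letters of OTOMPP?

Letter multiplicities in OTOMPP: M×1, O×2, P×2, T×1.
So there are 6! / (2!·2!) = 180 distinguishable arrangements.

180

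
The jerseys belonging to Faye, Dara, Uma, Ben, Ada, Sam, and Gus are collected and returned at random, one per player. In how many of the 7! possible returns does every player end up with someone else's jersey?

1854

Let Aᵢ be the assignments in which player i gets their old jersey. We want the size of the complement of A₁∪…∪A_7.
By inclusion–exclusion this is Σ_{j=0}^{7} (−1)^j C(7,j)·(7−j)!.
Computing: 5040 − 5040 + 2520 − 840 + 210 − 42 + 7 − 1 = 1854.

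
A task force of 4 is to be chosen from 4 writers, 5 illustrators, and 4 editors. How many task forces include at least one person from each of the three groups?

Unrestricted: C(13,4) = 715 ways to pick any 4 of the 13.
Selections missing a whole group: no writers → C(9,4) = 126; no illustrators → C(8,4) = 70; no editors → C(9,4) = 126.
Add back selections omitting two groups (i.e. drawn from a single group): C(4,4) + C(5,4) + C(4,4) = 7.
By inclusion–exclusion: 715 − 322 + 7 = 400.

400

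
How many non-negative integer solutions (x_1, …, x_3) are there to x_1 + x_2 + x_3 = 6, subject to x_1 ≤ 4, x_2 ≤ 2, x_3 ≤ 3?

Without the upper bounds there are C(8,2) = 28 ways to split 6 among 3 variables.
Subtract solutions that violate a single cap (substitute x_i' = x_i − (cap_i+1)): x_1 ≥ 5 gives C(3,2) = 3; x_2 ≥ 3 gives C(5,2) = 10; x_3 ≥ 4 gives C(4,2) = 6. Together 19.
No two caps can be exceeded simultaneously, so the pair terms are all 0.
By inclusion–exclusion the count is 28 − 19 + 0 = 9.

9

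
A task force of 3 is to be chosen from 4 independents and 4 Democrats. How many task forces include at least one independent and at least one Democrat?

With no constraint there are C(8,3) = 56 possible selections.
Selections missing a whole group: no independents → C(4,3) = 4; no Democrats → C(4,3) = 4.
Both groups omitted at once is impossible, so 56 − 8 = 48.

48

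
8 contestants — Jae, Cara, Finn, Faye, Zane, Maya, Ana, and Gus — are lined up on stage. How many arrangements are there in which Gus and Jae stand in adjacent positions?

10080

Place the 6 others and the Gus-Jae pair as 7 objects in a line; the pair has 2 internal arrangements.
That gives 2 × 7! = 2 × 5040 = 10080.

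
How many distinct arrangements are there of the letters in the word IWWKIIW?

140

Letter multiplicities in IWWKIIW: I×3, K×1, W×3.
Dividing 7! = 5040 by 3!·3! = 36 for the repeated letters gives 140.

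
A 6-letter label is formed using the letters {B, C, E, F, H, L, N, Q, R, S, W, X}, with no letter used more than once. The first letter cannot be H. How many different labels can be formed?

609840

The first letter has 12−1 = 11 choices (anything except H).
The remaining 5 letters are filled from the other 11 symbols without repetition: 11 × 10 × 9 × 8 × 7 = 55440.
Total: 11 × 55440 = 609840.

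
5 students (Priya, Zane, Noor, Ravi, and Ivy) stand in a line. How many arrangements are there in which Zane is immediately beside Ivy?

Treat {Zane, Ivy} as a single unit. There are 4 units to order, and the pair itself can be ordered 2 ways.
That gives 2 × 4! = 2 × 24 = 48.

48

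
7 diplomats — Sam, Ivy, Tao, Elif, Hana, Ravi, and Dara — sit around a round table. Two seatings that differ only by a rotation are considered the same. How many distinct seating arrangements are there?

Fix one person's seat to break rotational symmetry; the remaining 6 people can be arranged in (6)! = 720 ways.

720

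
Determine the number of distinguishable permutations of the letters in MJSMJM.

The 6 letters of MJSMJM have repeats: J appearing twice and M appearing 3 times.
The number of distinct arrangements is 6!/(3!·2!) = 720/12 = 60.

60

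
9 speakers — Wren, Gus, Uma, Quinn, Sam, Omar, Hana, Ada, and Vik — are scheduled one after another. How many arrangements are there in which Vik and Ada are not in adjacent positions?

Of the 9! = 362880 arrangements, those with Vik and Ada adjacent number 2 × 8! = 80640 (treat the pair as a block with 2 internal orders).
Complementary counting: 362880 − 80640 = 282240.

282240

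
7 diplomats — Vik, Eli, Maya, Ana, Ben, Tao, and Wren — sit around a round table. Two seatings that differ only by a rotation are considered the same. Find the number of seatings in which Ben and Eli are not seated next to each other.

480

Without the restriction there are (6)! = 720 seatings.
Seatings with Ben beside Eli: treat them as a block with 2 internal orders, giving 2 × (5)! = 240.
Subtracting, 720 − 240 = 480.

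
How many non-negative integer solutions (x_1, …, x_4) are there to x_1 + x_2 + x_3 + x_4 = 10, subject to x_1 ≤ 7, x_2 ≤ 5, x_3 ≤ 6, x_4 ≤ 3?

138

Ignoring the caps, the number of non-negative solutions to x_1+…+x_4 = 10 is C(13,3) = 286.
Subtract solutions that violate a single cap (substitute x_i' = x_i − (cap_i+1)): x_1 ≥ 8 gives C(5,3) = 10; x_2 ≥ 6 gives C(7,3) = 35; x_3 ≥ 7 gives C(6,3) = 20; x_4 ≥ 4 gives C(9,3) = 84. Together 149.
Add back pairs where two caps are both exceeded: 0 + 0 + 0 + 0 + 1 + 0 = 1.
By inclusion–exclusion the count is 286 − 149 + 1 = 138.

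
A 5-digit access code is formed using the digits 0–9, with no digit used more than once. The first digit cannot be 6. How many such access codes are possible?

27216

The first digit has 10−1 = 9 choices (anything except 6).
The remaining 4 digits are filled from the other 9 symbols without repetition: 9 × 8 × 7 × 6 = 3024.
Total: 9 × 3024 = 27216.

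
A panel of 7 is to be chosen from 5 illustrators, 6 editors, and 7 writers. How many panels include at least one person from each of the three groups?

With no constraint there are C(18,7) = 31824 possible selections.
Subtract selections that omit an entire group: no illustrators → C(13,7) = 1716; no editors → C(12,7) = 792; no writers → C(11,7) = 330.
Add back selections omitting two groups (i.e. drawn from a single group): C(5,7) + C(6,7) + C(7,7) = 1.
By inclusion–exclusion: 31824 − 2838 + 1 = 28987.

28987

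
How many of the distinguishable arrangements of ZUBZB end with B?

12

Fix B in the last position and arrange the remaining 4 letters.
Those 4 letters have Z appearing twice, giving (4)!/(2!) = 12.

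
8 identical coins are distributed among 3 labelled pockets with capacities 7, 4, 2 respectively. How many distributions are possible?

Without the upper bounds there are C(10,2) = 45 ways to split 8 among 3 pockets.
Subtract solutions that violate a single cap (substitute x_i' = x_i − (cap_i+1)): x_1 ≥ 8 gives C(2,2) = 1; x_2 ≥ 5 gives C(5,2) = 10; x_3 ≥ 3 gives C(7,2) = 21. Together 32.
Add back pairs where two caps are both exceeded: 0 + 0 + 1 = 1.
By inclusion–exclusion the count is 45 − 32 + 1 = 14.

14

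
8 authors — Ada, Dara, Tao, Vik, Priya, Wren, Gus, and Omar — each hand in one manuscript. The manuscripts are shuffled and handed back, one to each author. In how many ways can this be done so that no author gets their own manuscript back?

14833

Let Aᵢ be the assignments in which author i gets their own manuscript. We want the size of the complement of A₁∪…∪A_8.
By inclusion–exclusion this is Σ_{j=0}^{8} (−1)^j C(8,j)·(8−j)!.
Computing: 40320 − 40320 + 20160 − 6720 + 1680 − 336 + 56 − 8 + 1 = 14833.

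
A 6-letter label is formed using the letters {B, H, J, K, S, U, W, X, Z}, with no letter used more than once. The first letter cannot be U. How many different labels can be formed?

The first letter has 9−1 = 8 choices (anything except U).
The remaining 5 letters are filled from the other 8 symbols without repetition: 8 × 7 × 6 × 5 × 4 = 6720.
Total: 8 × 6720 = 53760.

53760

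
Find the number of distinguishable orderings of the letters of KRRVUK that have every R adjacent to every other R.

60

Treat the 2 copies of R as a single block. The multiset to arrange is then {RR, K, K, U, V}, 5 items in all.
That gives (5)!/(2!) = 60 arrangements.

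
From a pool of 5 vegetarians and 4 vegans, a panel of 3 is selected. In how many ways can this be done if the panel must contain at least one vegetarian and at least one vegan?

70

With no constraint there are C(9,3) = 84 possible selections.
Subtract selections that omit an entire group: no vegetarians → C(4,3) = 4; no vegans → C(5,3) = 10.
Both groups omitted at once is impossible, so 84 − 14 = 70.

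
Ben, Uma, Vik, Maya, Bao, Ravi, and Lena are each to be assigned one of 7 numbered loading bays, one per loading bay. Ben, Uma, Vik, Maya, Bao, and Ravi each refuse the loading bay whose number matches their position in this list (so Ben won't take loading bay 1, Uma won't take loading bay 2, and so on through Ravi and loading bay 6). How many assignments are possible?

2119

Let Aᵢ (for 1 ≤ i ≤ 6) be the placements that put person i in their forbidden loading bay. Any j of these fix j positions, leaving (7−j)! ways to fill the rest, and there are C(6,j) ways to pick which j.
By inclusion–exclusion, the number of valid placements is Σ_{j=0}^{6} (−1)^j C(6,j)·(7−j)!.
Computing: 5040 − 4320 + 1800 − 480 + 90 − 12 + 1 = 2119.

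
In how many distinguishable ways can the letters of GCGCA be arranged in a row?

Letter multiplicities in GCGCA: A×1, C×2, G×2.
Dividing 5! = 120 by 2!·2! = 4 for the repeated letters gives 30.

30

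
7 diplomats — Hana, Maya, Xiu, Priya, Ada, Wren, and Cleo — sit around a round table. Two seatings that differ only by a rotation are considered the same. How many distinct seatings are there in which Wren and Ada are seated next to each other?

240

Treat {Wren, Ada} as one unit (2 internal orders) and seat the resulting 6 units around the table: (5)! circular arrangements.
So 2 × (5)! = 2 × 120 = 240.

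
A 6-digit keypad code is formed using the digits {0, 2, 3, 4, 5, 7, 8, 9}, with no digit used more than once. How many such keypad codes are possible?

This is a permutation of 6 out of 8: P(8,6) = 8!/2!.
8 × 7 × 6 × 5 × 4 × 3 = 20160.

20160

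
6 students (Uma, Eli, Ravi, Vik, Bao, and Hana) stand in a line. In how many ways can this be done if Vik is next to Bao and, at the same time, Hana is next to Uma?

Treat {Vik,Bao} as one block (2 orders) and {Hana,Uma} as another (2 orders).
That leaves 4 units to arrange: 2 × 2 × 4! = 4 × 24 = 96.

96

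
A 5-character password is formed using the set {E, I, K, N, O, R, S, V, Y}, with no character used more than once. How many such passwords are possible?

With no repetition, fill the 5 characters in order: 9 choices, then 8, down to 5.
9 × 8 × 7 × 6 × 5 = 15120.

15120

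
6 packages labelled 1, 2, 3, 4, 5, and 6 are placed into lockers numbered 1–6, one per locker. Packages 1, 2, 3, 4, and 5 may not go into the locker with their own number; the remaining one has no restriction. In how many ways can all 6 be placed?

309

Let Aᵢ (for 1 ≤ i ≤ 5) be the placements that put package i in its forbidden locker. Any j of these fix j positions, leaving (6−j)! ways to fill the rest, and there are C(5,j) ways to pick which j.
By inclusion–exclusion, the number of valid placements is Σ_{j=0}^{5} (−1)^j C(5,j)·(6−j)!.
Computing: 720 − 600 + 240 − 60 + 10 − 1 = 309.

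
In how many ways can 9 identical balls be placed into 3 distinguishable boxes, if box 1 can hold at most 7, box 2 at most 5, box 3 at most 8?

By stars and bars, unrestricted non-negative solutions to x_1+…+x_3 = 9 number C(9+2,2) = 55.
Subtract solutions that violate a single cap (substitute x_i' = x_i − (cap_i+1)): x_1 ≥ 8 gives C(3,2) = 3; x_2 ≥ 6 gives C(5,2) = 10; x_3 ≥ 9 gives C(2,2) = 1. Together 14.
No two caps can be exceeded simultaneously, so the pair terms are all 0.
By inclusion–exclusion the count is 55 − 14 + 0 = 41.

41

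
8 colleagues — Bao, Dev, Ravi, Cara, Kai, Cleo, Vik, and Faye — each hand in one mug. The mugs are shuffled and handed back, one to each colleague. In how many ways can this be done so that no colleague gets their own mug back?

Count assignments avoiding every fixed point. For any j of the 8 colleagues fixed to their own mug, the other 8−j can be arranged in (8−j)! ways.
By inclusion–exclusion this is Σ_{j=0}^{8} (−1)^j C(8,j)·(8−j)!.
Computing: 40320 − 40320 + 20160 − 6720 + 1680 − 336 + 56 − 8 + 1 = 14833.

14833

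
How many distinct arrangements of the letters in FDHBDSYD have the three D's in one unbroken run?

Treat the 3 copies of D as a single block. The multiset to arrange is then {DDD, B, F, H, S, Y}, 6 items in all.
All 6 items are distinct, so there are (6)! = 720 arrangements.

720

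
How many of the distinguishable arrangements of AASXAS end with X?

With the last slot taken by X, it remains to arrange the other 5 letters (AASAS).
Those 5 letters have A appearing 3 times and S appearing twice, giving (5)!/(3!·2!) = 10.

10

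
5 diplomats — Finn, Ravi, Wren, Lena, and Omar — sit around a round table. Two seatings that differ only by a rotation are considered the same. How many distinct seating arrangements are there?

Seat Finn anywhere (absorbing the rotational symmetry), then permute the other 4: (4)! = 24.

24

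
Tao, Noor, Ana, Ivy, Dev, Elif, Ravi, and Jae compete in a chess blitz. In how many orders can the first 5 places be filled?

There are 8 choices for 1st place, 7 for 2nd, and so on down to 4 for position 5.
That gives 8 × 7 × 6 × 5 × 4 = 6720.

6720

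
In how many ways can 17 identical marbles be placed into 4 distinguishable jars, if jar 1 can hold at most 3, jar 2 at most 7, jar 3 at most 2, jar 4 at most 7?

10

Without the upper bounds there are C(20,3) = 1140 ways to split 17 among 4 jars.
Subtract solutions that violate a single cap (substitute x_i' = x_i − (cap_i+1)): x_1 ≥ 4 gives C(16,3) = 560; x_2 ≥ 8 gives C(12,3) = 220; x_3 ≥ 3 gives C(17,3) = 680; x_4 ≥ 8 gives C(12,3) = 220. Together 1680.
Add back pairs where two caps are both exceeded: 56 + 286 + 56 + 84 + 4 + 84 = 570.
Subtract triples: 10 + 0 + 10 + 0 = 20.
By inclusion–exclusion the count is 1140 − 1680 + 570 − 20 = 10.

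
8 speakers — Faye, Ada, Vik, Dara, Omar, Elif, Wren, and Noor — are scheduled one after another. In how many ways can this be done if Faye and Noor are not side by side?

There are 8! = 40320 arrangements in all. If Faye and Noor are adjacent, merging them into one block gives 2·(7)! = 10080 arrangements.
Complementary counting: 40320 − 10080 = 30240.

30240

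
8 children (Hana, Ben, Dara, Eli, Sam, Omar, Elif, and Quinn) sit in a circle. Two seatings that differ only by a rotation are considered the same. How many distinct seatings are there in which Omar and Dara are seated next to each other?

Treat {Omar, Dara} as one unit (2 internal orders) and seat the resulting 7 units around the table: (6)! circular arrangements.
So 2 × (6)! = 2 × 720 = 1440.

1440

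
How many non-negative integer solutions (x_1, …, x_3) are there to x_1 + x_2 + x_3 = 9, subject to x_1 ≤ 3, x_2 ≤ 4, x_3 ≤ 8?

Ignoring the caps, the number of non-negative solutions to x_1+…+x_3 = 9 is C(11,2) = 55.
Subtract solutions that violate a single cap (substitute x_i' = x_i − (cap_i+1)): x_1 ≥ 4 gives C(7,2) = 21; x_2 ≥ 5 gives C(6,2) = 15; x_3 ≥ 9 gives C(2,2) = 1. Together 37.
Add back pairs where two caps are both exceeded: 1 + 0 + 0 = 1.
By inclusion–exclusion the count is 55 − 37 + 1 = 19.

19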